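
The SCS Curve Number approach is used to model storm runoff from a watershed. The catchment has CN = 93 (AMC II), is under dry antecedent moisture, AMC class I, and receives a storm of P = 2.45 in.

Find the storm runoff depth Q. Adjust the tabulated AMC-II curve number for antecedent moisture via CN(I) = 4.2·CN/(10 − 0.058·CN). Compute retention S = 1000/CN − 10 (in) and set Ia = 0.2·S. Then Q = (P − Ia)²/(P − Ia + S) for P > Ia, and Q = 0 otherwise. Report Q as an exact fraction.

Q = 136212241/120924180 in ≈ 1.126 in

CN(I) from CN(II)=93: (4.2·93)/(10 − 0.058·93) = 27900/329 ≈ 84.802
Retention S: 1000/CN − 10 with CN=84.802 → S = 500/279 ≈ 1.792 in
Initial abstraction Ia = S/5 = (500/279)/5 = 100/279 ≈ 0.358 in
Since P=2.450 > Ia=0.358: effective rainfall P−Ia = 11671/5580 in
Q = (11671/5580)²/((11671/5580) + 500/279) = (136212241/31136400)/(21671/5580) = 136212241/120924180 in ≈ 1.126 in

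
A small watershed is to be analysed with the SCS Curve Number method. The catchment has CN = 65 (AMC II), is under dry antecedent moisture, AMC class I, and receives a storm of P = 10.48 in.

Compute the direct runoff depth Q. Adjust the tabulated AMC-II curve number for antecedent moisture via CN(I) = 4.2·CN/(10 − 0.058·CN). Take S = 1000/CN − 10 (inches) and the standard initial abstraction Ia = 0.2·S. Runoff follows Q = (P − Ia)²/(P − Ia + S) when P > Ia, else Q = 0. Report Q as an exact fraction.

Q = 29783762/9856275 in ≈ 3.022 in

Adjust CN=65 to AMC I: 4.2·65/(10 − 0.058·65) → 273 ÷ (623/100) = 3900/89 ≈ 43.820
Retention S: 1000/CN − 10 with CN=43.820 → S = 500/39 ≈ 12.821 in
Ia = 0.2S: 0.2·12.821 = 2.564 in (exactly 100/39)
P − Ia = 10.480 − 2.564 = 7718/975 ≈ 7.916 in (> 0, runoff occurs)
Runoff Q = (P−Ia)²/(P−Ia+S) = (7.916)²/(7.916+12.821) = 29783762/9856275 ≈ 3.022 in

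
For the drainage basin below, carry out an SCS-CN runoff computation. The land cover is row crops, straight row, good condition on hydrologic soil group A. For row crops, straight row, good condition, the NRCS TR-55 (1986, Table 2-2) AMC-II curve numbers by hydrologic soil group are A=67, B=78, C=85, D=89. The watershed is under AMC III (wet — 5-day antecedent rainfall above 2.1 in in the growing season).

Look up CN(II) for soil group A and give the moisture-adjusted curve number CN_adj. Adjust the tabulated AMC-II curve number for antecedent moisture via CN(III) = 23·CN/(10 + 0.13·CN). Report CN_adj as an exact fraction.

CN_adj = 154100/1871 ≈ 82.362

NRCS table: row crops, straight row, good condition, soil group A → CN(II) = 67
Adjust CN=67 to AMC III: 23·67/(10 + 0.13·67) → 1541 ÷ (1871/100) = 154100/1871 ≈ 82.362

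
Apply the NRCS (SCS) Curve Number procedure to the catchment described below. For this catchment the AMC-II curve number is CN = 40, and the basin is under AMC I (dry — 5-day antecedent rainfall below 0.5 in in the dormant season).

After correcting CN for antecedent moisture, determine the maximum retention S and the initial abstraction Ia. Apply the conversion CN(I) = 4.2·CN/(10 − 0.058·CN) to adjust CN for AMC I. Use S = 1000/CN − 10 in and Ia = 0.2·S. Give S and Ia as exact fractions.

S = 250/7 in ≈ 35.714 in; Ia = 50/7 in ≈ 7.143 in

Adjust CN=40 to AMC I: 4.2·40/(10 − 0.058·40) → 168 ÷ (192/25) = 175/8 ≈ 21.875
S = 1000/(175/8) − 10 = 250/7 in ≈ 35.714 in
Initial abstraction Ia = S/5 = (250/7)/5 = 50/7 ≈ 7.143 in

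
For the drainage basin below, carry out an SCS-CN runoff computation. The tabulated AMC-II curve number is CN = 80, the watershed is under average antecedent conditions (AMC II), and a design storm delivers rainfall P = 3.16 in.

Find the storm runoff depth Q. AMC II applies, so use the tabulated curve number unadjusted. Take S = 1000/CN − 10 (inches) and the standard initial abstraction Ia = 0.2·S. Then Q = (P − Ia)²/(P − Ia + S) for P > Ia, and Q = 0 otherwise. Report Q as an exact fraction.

Q = 17689/12900 in ≈ 1.371 in

CN(II) = 80; AMC II needs no correction.
S = 1000/80 − 10 = 5/2 in ≈ 2.500 in
Initial abstraction Ia = S/5 = (5/2)/5 = 1/2 ≈ 0.500 in
P − Ia = 3.160 − 0.500 = 133/50 ≈ 2.660 in (> 0, runoff occurs)
Q = (133/50)²/((133/50) + 5/2) = (17689/2500)/(129/25) = 17689/12900 in ≈ 1.371 in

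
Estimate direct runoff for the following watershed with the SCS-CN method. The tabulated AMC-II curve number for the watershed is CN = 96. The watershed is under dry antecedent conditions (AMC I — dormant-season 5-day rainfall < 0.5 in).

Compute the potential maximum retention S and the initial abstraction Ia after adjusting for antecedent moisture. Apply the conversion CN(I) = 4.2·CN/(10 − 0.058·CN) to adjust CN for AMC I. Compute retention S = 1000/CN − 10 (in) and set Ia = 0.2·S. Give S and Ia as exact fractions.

S = 125/126 in ≈ 0.992 in; Ia = 25/126 in ≈ 0.198 in

Dry (AMC I): CN(I) = 4.2·96/(10 − 0.058·96) = (2016/5)/(554/125) = 25200/277 ≈ 90.975
S = 1000/(25200/277) − 10 = 125/126 in ≈ 0.992 in
Ia = 0.2S: 0.2·0.992 = 0.198 in (exactly 25/126)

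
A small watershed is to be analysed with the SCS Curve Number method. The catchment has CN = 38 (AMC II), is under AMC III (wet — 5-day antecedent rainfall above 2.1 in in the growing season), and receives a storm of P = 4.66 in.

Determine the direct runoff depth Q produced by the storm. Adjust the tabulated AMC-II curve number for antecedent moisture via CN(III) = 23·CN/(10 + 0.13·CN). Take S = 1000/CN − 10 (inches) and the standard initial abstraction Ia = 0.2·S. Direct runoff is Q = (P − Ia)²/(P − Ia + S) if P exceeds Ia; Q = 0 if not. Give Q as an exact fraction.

Q = 5015614041/4934188850 in ≈ 1.017 in

Wet (AMC III): CN(III) = 23·38/(10 + 0.13·38) = 874/(747/50) = 43700/747 ≈ 58.501
Max retention: S = 1000/(43700/747) − 10 = 3100/437 in (≈ 7.094 in)
Initial abstraction Ia = S/5 = (3100/437)/5 = 620/437 ≈ 1.419 in
P − Ia = 4.660 − 1.419 = 70821/21850 ≈ 3.241 in (> 0, runoff occurs)
Q: (70821/21850)² ÷ (225821/21850) = 5015614041/4934188850 in (≈ 1.017 in)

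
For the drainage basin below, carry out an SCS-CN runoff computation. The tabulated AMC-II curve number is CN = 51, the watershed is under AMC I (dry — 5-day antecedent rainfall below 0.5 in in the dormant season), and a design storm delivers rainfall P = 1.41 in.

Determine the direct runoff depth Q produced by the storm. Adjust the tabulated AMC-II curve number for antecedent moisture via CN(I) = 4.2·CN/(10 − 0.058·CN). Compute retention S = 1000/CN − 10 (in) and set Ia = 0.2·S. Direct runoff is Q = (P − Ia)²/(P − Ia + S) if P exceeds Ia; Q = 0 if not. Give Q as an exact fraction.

Q = 0 in ≈ 0.000 in

CN(I) from CN(II)=51: (4.2·51)/(10 − 0.058·51) = 15300/503 ≈ 30.417
S = 1000/(15300/503) − 10 = 3500/153 in ≈ 22.876 in
Initial abstraction Ia = S/5 = (3500/153)/5 = 700/153 ≈ 4.575 in
P = 1.410 ≤ Ia = 4.575 in: entire storm abstracted, Q = 0.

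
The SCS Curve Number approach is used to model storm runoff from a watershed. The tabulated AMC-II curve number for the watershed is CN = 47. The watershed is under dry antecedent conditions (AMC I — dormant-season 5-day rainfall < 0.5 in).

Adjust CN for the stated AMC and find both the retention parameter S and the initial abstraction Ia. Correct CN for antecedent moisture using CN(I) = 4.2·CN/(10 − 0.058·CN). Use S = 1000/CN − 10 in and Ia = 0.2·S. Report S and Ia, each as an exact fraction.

S = 26500/987 in ≈ 26.849 in; Ia = 5300/987 in ≈ 5.370 in

Dry (AMC I): CN(I) = 4.2·47/(10 − 0.058·47) = (987/5)/(3637/500) = 98700/3637 ≈ 27.138
Retention S: 1000/CN − 10 with CN=27.138 → S = 26500/987 ≈ 26.849 in
Ia = 0.2·(26500/987) = 5300/987 in ≈ 5.370 in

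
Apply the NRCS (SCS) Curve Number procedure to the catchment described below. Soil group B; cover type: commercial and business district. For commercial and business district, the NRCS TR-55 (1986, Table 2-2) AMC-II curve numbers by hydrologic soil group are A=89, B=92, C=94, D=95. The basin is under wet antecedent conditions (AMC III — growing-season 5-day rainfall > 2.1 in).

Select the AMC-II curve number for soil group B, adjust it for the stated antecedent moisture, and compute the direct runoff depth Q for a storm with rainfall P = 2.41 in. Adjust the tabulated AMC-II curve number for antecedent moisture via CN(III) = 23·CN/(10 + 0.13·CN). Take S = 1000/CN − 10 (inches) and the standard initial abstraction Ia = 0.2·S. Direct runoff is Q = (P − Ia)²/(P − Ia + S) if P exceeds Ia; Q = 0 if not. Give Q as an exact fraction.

NRCS table: commercial and business district, soil group B → CN(II) = 92
Wet (AMC III): CN(III) = 23·92/(10 + 0.13·92) = 2116/(549/25) = 52900/549 ≈ 96.357
Max retention: S = 1000/(52900/549) − 10 = 200/529 in (≈ 0.378 in)
Ia = 0.2·(200/529) = 40/529 in ≈ 0.076 in
Since P=2.410 > Ia=0.076: effective rainfall P−Ia = 123489/52900 in
Q: (123489/52900)² ÷ (143489/52900) = 15249533121/7590568100 in (≈ 2.009 in)

Q = 15249533121/7590568100 in ≈ 2.009 in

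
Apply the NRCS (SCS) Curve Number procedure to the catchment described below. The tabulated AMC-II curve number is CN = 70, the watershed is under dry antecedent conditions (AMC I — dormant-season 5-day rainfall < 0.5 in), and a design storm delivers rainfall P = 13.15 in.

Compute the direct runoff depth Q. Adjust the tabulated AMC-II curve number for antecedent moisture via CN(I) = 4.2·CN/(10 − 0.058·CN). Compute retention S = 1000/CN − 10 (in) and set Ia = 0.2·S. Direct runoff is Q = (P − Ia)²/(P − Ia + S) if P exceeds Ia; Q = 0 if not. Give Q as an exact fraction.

CN(I) from CN(II)=70: (4.2·70)/(10 − 0.058·70) = 4900/99 ≈ 49.495
Retention S: 1000/CN − 10 with CN=49.495 → S = 500/49 ≈ 10.204 in
Initial abstraction Ia = S/5 = (500/49)/5 = 100/49 ≈ 2.041 in
Since P=13.150 > Ia=2.041: effective rainfall P−Ia = 10887/980 in
Runoff Q = (P−Ia)²/(P−Ia+S) = (11.109)²/(11.109+10.204) = 118526769/20469260 ≈ 5.790 in

Q = 118526769/20469260 in ≈ 5.790 in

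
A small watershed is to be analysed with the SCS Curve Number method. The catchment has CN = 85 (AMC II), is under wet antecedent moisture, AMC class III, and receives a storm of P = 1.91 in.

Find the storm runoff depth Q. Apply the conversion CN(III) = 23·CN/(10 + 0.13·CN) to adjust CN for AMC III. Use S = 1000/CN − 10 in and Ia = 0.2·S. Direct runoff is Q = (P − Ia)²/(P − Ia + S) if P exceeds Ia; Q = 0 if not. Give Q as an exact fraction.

Adjust CN=85 to AMC III: 23·85/(10 + 0.13·85) → 1955 ÷ (421/20) = 39100/421 ≈ 92.874
Retention S: 1000/CN − 10 with CN=92.874 → S = 300/391 ≈ 0.767 in
Initial abstraction Ia = S/5 = (300/391)/5 = 60/391 ≈ 0.153 in
Excess rainfall: 1.910 − 0.153 = 1.757 in; P > Ia so Q > 0
Q: (68681/39100)² ÷ (98681/39100) = 4717079761/3858427100 in (≈ 1.223 in)

Q = 4717079761/3858427100 in ≈ 1.223 in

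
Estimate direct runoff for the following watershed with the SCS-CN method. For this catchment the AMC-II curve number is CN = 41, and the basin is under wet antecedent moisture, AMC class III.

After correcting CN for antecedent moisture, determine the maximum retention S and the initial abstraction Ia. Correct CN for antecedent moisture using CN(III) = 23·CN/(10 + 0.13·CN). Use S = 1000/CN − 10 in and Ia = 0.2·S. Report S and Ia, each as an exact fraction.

S = 5900/943 in ≈ 6.257 in; Ia = 1180/943 in ≈ 1.251 in

CN(III) from CN(II)=41: (23·41)/(10 + 0.13·41) = 94300/1533 ≈ 61.513
Max retention: S = 1000/(94300/1533) − 10 = 5900/943 in (≈ 6.257 in)
Initial abstraction Ia = S/5 = (5900/943)/5 = 1180/943 ≈ 1.251 in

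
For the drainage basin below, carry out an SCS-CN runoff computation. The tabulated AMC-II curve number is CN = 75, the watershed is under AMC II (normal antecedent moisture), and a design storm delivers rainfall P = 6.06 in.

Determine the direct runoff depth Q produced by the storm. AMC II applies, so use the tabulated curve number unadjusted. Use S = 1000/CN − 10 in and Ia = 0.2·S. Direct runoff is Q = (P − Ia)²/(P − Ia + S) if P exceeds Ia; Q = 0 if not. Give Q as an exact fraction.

Q = 654481/196350 in ≈ 3.333 in

AMC II — tabulated CN = 75 applies directly.
Retention S: 1000/CN − 10 with CN=75.000 → S = 10/3 ≈ 3.333 in
Ia = 0.2·(10/3) = 2/3 in ≈ 0.667 in
Excess rainfall: 6.060 − 0.667 = 5.393 in; P > Ia so Q > 0
Q = (809/150)²/((809/150) + 10/3) = (654481/22500)/(1309/150) = 654481/196350 in ≈ 3.333 in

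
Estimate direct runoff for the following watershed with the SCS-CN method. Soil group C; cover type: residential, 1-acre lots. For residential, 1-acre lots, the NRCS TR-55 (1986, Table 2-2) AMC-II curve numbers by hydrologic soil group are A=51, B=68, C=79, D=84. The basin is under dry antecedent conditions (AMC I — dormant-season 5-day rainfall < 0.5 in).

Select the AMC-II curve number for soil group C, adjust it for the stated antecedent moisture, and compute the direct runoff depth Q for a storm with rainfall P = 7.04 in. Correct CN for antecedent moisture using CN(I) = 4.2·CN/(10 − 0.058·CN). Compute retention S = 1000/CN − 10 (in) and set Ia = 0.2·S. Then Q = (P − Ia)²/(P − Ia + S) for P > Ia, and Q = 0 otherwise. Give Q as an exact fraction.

NRCS table: residential, 1-acre lots, soil group C → CN(II) = 79
CN(I) from CN(II)=79: (4.2·79)/(10 − 0.058·79) = 7900/129 ≈ 61.240
Retention S: 1000/CN − 10 with CN=61.240 → S = 500/79 ≈ 6.329 in
Ia = 0.2S: 0.2·6.329 = 1.266 in (exactly 100/79)
Since P=7.040 > Ia=1.266: effective rainfall P−Ia = 11404/1975 in
Q = (11404/1975)²/((11404/1975) + 500/79) = (130051216/3900625)/(23904/1975) = 8128201/2950650 in ≈ 2.755 in

Q = 8128201/2950650 in ≈ 2.755 in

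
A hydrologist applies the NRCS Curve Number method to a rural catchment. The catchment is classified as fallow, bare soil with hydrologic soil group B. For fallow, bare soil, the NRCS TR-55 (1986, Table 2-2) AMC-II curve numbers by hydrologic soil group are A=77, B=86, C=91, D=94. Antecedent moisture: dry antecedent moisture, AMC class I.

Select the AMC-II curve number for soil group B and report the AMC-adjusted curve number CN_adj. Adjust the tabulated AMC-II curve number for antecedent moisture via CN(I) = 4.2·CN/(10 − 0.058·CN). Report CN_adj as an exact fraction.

CN_adj = 12900/179 ≈ 72.067

NRCS table: fallow, bare soil, soil group B → CN(II) = 86
CN(I) from CN(II)=86: (4.2·86)/(10 − 0.058·86) = 12900/179 ≈ 72.067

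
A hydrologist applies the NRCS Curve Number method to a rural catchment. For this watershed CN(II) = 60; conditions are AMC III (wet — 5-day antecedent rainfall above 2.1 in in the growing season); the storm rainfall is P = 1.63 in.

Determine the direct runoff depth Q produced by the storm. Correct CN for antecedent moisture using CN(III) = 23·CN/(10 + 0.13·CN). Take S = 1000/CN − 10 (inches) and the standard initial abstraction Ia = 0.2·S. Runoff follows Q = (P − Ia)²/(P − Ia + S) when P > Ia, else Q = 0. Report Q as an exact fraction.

Wet (AMC III): CN(III) = 23·60/(10 + 0.13·60) = 1380/(89/5) = 6900/89 ≈ 77.528
S = 1000/(6900/89) − 10 = 200/69 in ≈ 2.899 in
Initial abstraction Ia = S/5 = (200/69)/5 = 40/69 ≈ 0.580 in
P − Ia = 1.630 − 0.580 = 7247/6900 ≈ 1.050 in (> 0, runoff occurs)
Runoff Q = (P−Ia)²/(P−Ia+S) = (1.050)²/(1.050+2.899) = 52519009/188004300 ≈ 0.279 in

Q = 52519009/188004300 in ≈ 0.279 in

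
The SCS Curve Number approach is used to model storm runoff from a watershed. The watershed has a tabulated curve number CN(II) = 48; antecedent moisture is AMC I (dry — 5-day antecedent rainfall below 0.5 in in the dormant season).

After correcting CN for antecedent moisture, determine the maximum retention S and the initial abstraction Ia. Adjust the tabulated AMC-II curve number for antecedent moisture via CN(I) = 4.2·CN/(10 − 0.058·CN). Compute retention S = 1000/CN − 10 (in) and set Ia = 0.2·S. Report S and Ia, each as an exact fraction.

Adjust CN=48 to AMC I: 4.2·48/(10 − 0.058·48) → (1008/5) ÷ (902/125) = 12600/451 ≈ 27.938
Retention S: 1000/CN − 10 with CN=27.938 → S = 1625/63 ≈ 25.794 in
Ia = 0.2·(1625/63) = 325/63 in ≈ 5.159 in

S = 1625/63 in ≈ 25.794 in; Ia = 325/63 in ≈ 5.159 in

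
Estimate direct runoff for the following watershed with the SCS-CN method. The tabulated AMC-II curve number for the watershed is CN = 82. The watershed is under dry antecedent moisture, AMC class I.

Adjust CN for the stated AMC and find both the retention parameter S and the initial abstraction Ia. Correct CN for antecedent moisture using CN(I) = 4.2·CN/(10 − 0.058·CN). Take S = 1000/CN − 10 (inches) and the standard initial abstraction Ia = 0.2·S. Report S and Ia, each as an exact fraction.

Adjust CN=82 to AMC I: 4.2·82/(10 − 0.058·82) → (1722/5) ÷ (1311/250) = 28700/437 ≈ 65.675
Max retention: S = 1000/(28700/437) − 10 = 1500/287 in (≈ 5.226 in)
Ia = 0.2·(1500/287) = 300/287 in ≈ 1.045 in

S = 1500/287 in ≈ 5.226 in; Ia = 300/287 in ≈ 1.045 in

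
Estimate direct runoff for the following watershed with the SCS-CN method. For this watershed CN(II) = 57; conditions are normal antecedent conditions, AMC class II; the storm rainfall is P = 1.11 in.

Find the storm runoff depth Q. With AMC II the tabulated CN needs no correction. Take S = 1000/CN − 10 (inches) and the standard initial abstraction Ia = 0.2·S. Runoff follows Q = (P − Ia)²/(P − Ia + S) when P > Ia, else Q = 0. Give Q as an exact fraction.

Average conditions: CN = 57 (no AMC adjustment).
Retention S: 1000/CN − 10 with CN=57.000 → S = 430/57 ≈ 7.544 in
Ia = 0.2·(430/57) = 86/57 in ≈ 1.509 in
P = 1.110 ≤ Ia = 1.509 in: entire storm abstracted, Q = 0.

Q = 0 in ≈ 0.000 in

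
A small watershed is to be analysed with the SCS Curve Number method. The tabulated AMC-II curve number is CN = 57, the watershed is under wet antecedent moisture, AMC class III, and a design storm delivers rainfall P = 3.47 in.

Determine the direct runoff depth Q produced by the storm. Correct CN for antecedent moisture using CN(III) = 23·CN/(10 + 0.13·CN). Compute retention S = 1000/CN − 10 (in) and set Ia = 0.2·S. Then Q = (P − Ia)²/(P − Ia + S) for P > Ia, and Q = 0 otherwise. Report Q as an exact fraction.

Q = 136099752889/104738018700 in ≈ 1.299 in

CN(III) from CN(II)=57: (23·57)/(10 + 0.13·57) = 131100/1741 ≈ 75.302
Max retention: S = 1000/(131100/1741) − 10 = 4300/1311 in (≈ 3.280 in)
Ia = 0.2S: 0.2·3.280 = 0.656 in (exactly 860/1311)
Excess rainfall: 3.470 − 0.656 = 2.814 in; P > Ia so Q > 0
Q: (368917/131100)² ÷ (798917/131100) = 136099752889/104738018700 in (≈ 1.299 in)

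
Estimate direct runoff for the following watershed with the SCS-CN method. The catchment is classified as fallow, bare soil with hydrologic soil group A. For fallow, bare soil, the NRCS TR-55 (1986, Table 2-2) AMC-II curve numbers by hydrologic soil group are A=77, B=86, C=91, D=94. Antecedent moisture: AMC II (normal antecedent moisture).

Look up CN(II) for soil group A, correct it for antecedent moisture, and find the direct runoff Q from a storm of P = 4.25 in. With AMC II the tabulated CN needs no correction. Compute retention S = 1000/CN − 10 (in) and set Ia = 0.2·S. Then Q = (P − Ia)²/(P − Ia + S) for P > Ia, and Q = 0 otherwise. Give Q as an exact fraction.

NRCS table: fallow, bare soil, soil group A → CN(II) = 77
AMC II — tabulated CN = 77 applies directly.
Retention S: 1000/CN − 10 with CN=77.000 → S = 230/77 ≈ 2.987 in
Initial abstraction Ia = S/5 = (230/77)/5 = 46/77 ≈ 0.597 in
Since P=4.250 > Ia=0.597: effective rainfall P−Ia = 1125/308 in
Runoff Q = (P−Ia)²/(P−Ia+S) = (3.653)²/(3.653+2.987) = 253125/125972 ≈ 2.009 in

Q = 253125/125972 in ≈ 2.009 in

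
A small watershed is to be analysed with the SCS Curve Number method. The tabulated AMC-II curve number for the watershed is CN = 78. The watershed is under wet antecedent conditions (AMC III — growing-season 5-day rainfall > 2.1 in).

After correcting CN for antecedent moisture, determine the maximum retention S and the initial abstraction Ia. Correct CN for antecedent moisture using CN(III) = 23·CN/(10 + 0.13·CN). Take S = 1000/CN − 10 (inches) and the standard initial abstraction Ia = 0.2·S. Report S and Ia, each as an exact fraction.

S = 1100/897 in ≈ 1.226 in; Ia = 220/897 in ≈ 0.245 in

CN(III) from CN(II)=78: (23·78)/(10 + 0.13·78) = 89700/1007 ≈ 89.076
Max retention: S = 1000/(89700/1007) − 10 = 1100/897 in (≈ 1.226 in)
Ia = 0.2S: 0.2·1.226 = 0.245 in (exactly 220/897)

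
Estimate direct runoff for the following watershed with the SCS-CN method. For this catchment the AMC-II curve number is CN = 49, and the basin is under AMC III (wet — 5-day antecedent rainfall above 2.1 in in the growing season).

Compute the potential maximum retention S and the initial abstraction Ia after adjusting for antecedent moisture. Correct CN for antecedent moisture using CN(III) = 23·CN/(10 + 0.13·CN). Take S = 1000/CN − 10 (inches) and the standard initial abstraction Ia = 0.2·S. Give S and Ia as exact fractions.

CN(III) from CN(II)=49: (23·49)/(10 + 0.13·49) = 112700/1637 ≈ 68.845
Retention S: 1000/CN − 10 with CN=68.845 → S = 5100/1127 ≈ 4.525 in
Initial abstraction Ia = S/5 = (5100/1127)/5 = 1020/1127 ≈ 0.905 in

S = 5100/1127 in ≈ 4.525 in; Ia = 1020/1127 in ≈ 0.905 in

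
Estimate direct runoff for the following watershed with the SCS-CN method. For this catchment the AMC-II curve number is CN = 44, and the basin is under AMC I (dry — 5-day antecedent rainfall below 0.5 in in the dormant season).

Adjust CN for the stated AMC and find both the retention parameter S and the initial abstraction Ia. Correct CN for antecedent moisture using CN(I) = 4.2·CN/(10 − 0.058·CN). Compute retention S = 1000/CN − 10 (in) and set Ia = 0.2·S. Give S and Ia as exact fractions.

S = 1000/33 in ≈ 30.303 in; Ia = 200/33 in ≈ 6.061 in

Dry (AMC I): CN(I) = 4.2·44/(10 − 0.058·44) = (924/5)/(931/125) = 3300/133 ≈ 24.812
Retention S: 1000/CN − 10 with CN=24.812 → S = 1000/33 ≈ 30.303 in
Ia = 0.2·(1000/33) = 200/33 in ≈ 6.061 in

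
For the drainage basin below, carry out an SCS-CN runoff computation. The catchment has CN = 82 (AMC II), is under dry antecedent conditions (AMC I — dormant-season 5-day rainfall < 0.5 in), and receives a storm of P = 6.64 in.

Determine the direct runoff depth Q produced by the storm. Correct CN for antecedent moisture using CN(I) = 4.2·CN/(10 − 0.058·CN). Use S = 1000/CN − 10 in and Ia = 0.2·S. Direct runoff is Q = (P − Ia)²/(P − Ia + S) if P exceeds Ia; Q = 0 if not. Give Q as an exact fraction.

Dry (AMC I): CN(I) = 4.2·82/(10 − 0.058·82) = (1722/5)/(1311/250) = 28700/437 ≈ 65.675
Retention S: 1000/CN − 10 with CN=65.675 → S = 1500/287 ≈ 5.226 in
Initial abstraction Ia = S/5 = (1500/287)/5 = 300/287 ≈ 1.045 in
Since P=6.640 > Ia=1.045: effective rainfall P−Ia = 40142/7175 in
Q = (40142/7175)²/((40142/7175) + 1500/287) = (1611380164/51480625)/(77642/7175) = 805690082/278540675 in ≈ 2.893 in

Q = 805690082/278540675 in ≈ 2.893 in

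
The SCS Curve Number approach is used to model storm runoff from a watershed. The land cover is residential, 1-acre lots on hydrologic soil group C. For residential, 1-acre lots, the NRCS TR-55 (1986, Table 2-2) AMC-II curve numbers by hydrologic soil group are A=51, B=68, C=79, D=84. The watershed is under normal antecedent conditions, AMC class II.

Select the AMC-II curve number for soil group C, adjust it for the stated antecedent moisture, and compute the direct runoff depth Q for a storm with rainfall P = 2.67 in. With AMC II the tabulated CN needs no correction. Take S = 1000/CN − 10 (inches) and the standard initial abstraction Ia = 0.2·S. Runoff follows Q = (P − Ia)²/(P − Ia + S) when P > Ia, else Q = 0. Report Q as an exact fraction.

NRCS table: residential, 1-acre lots, soil group C → CN(II) = 79
CN(II) = 79; AMC II needs no correction.
Retention S: 1000/CN − 10 with CN=79.000 → S = 210/79 ≈ 2.658 in
Ia = 0.2·(210/79) = 42/79 in ≈ 0.532 in
P − Ia = 2.670 − 0.532 = 16893/7900 ≈ 2.138 in (> 0, runoff occurs)
Q = (16893/7900)²/((16893/7900) + 210/79) = (285373449/62410000)/(37893/7900) = 95124483/99784900 in ≈ 0.953 in

Q = 95124483/99784900 in ≈ 0.953 in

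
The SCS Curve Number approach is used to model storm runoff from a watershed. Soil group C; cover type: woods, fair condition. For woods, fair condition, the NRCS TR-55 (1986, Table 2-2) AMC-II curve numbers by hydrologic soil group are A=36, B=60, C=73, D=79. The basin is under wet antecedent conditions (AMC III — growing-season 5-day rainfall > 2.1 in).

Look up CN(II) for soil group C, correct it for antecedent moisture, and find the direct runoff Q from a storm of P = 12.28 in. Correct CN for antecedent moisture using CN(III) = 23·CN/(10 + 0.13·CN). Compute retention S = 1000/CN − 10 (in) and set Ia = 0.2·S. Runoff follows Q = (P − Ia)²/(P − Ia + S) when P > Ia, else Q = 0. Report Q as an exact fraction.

NRCS table: woods, fair condition, soil group C → CN(II) = 73
Adjust CN=73 to AMC III: 23·73/(10 + 0.13·73) → 1679 ÷ (1949/100) = 167900/1949 ≈ 86.147
Retention S: 1000/CN − 10 with CN=86.147 → S = 2700/1679 ≈ 1.608 in
Ia = 0.2·(2700/1679) = 540/1679 in ≈ 0.322 in
P − Ia = 12.280 − 0.322 = 501953/41975 ≈ 11.958 in (> 0, runoff occurs)
Q = (501953/41975)²/((501953/41975) + 2700/1679) = (251956814209/1761900625)/(569453/41975) = 251956814209/23902789675 in ≈ 10.541 in

Q = 251956814209/23902789675 in ≈ 10.541 in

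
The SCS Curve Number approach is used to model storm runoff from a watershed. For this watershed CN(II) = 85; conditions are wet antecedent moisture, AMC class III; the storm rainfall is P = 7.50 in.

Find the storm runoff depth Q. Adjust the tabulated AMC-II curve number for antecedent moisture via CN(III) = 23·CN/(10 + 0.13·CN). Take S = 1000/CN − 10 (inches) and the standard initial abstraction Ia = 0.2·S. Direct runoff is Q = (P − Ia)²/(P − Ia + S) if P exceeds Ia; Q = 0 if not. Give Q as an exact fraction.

CN(III) from CN(II)=85: (23·85)/(10 + 0.13·85) = 39100/421 ≈ 92.874
Max retention: S = 1000/(39100/421) − 10 = 300/391 in (≈ 0.767 in)
Ia = 0.2S: 0.2·0.767 = 0.153 in (exactly 60/391)
Since P=7.500 > Ia=0.153: effective rainfall P−Ia = 5745/782 in
Runoff Q = (P−Ia)²/(P−Ia+S) = (7.347)²/(7.347+0.767) = 733445/110262 ≈ 6.652 in

Q = 733445/110262 in ≈ 6.652 in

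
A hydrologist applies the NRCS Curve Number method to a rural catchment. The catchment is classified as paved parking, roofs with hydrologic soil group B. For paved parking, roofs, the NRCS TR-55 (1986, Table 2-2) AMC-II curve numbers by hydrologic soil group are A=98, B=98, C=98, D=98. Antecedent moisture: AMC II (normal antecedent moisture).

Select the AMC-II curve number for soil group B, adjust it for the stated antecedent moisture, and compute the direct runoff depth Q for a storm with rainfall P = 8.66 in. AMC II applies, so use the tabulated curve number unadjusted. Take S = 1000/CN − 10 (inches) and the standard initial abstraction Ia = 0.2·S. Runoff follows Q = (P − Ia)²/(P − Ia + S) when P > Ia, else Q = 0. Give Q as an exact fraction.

NRCS table: paved parking, roofs, soil group B → CN(II) = 98
AMC II — tabulated CN = 98 applies directly.
S = 1000/98 − 10 = 10/49 in ≈ 0.204 in
Ia = 0.2·(10/49) = 2/49 in ≈ 0.041 in
Excess rainfall: 8.660 − 0.041 = 8.619 in; P > Ia so Q > 0
Q = (21117/2450)²/((21117/2450) + 10/49) = (445927689/6002500)/(21617/2450) = 445927689/52961650 in ≈ 8.420 in

Q = 445927689/52961650 in ≈ 8.420 in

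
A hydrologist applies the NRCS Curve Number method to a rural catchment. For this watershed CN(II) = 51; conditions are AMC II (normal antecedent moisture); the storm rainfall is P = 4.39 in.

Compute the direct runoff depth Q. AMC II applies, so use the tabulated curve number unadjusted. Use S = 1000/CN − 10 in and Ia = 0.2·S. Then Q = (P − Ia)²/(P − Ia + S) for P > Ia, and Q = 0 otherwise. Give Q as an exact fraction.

CN(II) = 51; AMC II needs no correction.
S = 1000/51 − 10 = 490/51 in ≈ 9.608 in
Ia = 0.2S: 0.2·9.608 = 1.922 in (exactly 98/51)
P − Ia = 4.390 − 1.922 = 12589/5100 ≈ 2.468 in (> 0, runoff occurs)
Runoff Q = (P−Ia)²/(P−Ia+S) = (2.468)²/(2.468+9.608) = 158482921/314103900 ≈ 0.505 in

Q = 158482921/314103900 in ≈ 0.505 in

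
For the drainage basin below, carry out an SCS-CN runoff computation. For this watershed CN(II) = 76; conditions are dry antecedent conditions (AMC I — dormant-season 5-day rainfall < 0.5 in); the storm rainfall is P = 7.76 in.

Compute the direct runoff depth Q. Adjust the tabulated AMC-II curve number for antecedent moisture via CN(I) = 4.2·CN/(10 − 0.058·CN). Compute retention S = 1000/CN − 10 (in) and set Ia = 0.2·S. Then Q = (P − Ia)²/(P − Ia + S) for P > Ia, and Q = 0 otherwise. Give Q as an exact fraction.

Q = 216361602/76145825 in ≈ 2.841 in

CN(I) from CN(II)=76: (4.2·76)/(10 − 0.058·76) = 13300/233 ≈ 57.082
Max retention: S = 1000/(13300/233) − 10 = 1000/133 in (≈ 7.519 in)
Ia = 0.2S: 0.2·7.519 = 1.504 in (exactly 200/133)
P − Ia = 7.760 − 1.504 = 20802/3325 ≈ 6.256 in (> 0, runoff occurs)
Runoff Q = (P−Ia)²/(P−Ia+S) = (6.256)²/(6.256+7.519) = 216361602/76145825 ≈ 2.841 in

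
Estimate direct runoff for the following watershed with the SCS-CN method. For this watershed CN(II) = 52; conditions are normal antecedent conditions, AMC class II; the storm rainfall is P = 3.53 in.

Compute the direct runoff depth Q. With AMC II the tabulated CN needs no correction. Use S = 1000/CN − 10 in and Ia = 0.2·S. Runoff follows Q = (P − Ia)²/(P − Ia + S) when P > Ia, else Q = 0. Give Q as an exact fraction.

Q = 4791721/18445700 in ≈ 0.260 in

Average conditions: CN = 52 (no AMC adjustment).
Retention S: 1000/CN − 10 with CN=52.000 → S = 120/13 ≈ 9.231 in
Ia = 0.2·(120/13) = 24/13 in ≈ 1.846 in
Since P=3.530 > Ia=1.846: effective rainfall P−Ia = 2189/1300 in
Q = (2189/1300)²/((2189/1300) + 120/13) = (4791721/1690000)/(14189/1300) = 4791721/18445700 in ≈ 0.260 in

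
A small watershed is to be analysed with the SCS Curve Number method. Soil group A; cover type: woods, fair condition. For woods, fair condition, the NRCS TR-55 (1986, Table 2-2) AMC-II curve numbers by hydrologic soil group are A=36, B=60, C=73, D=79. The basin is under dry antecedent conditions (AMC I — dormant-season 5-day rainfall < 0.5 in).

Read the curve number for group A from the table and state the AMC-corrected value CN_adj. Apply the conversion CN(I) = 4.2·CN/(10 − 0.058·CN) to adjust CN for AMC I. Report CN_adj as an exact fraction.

NRCS table: woods, fair condition, soil group A → CN(II) = 36
Adjust CN=36 to AMC I: 4.2·36/(10 − 0.058·36) → (756/5) ÷ (989/125) = 18900/989 ≈ 19.110

CN_adj = 18900/989 ≈ 19.110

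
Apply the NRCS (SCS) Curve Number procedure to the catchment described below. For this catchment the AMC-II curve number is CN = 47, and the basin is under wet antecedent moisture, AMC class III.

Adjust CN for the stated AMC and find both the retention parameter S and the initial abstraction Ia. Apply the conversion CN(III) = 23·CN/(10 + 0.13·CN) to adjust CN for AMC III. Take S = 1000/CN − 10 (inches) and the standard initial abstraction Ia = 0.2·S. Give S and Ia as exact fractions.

Wet (AMC III): CN(III) = 23·47/(10 + 0.13·47) = 1081/(1611/100) = 108100/1611 ≈ 67.101
Retention S: 1000/CN − 10 with CN=67.101 → S = 5300/1081 ≈ 4.903 in
Initial abstraction Ia = S/5 = (5300/1081)/5 = 1060/1081 ≈ 0.981 in

S = 5300/1081 in ≈ 4.903 in; Ia = 1060/1081 in ≈ 0.981 in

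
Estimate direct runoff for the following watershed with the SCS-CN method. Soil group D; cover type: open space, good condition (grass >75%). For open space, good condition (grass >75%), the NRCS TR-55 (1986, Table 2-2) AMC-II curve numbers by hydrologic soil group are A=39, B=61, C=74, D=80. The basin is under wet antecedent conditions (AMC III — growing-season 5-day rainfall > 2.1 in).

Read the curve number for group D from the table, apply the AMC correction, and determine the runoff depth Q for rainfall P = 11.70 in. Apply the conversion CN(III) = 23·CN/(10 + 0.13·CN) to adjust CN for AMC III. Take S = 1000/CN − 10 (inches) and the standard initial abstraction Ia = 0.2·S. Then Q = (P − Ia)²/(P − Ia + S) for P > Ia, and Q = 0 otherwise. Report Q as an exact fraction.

NRCS table: open space, good condition (grass >75%), soil group D → CN(II) = 80
Adjust CN=80 to AMC III: 23·80/(10 + 0.13·80) → 1840 ÷ (102/5) = 4600/51 ≈ 90.196
S = 1000/(4600/51) − 10 = 25/23 in ≈ 1.087 in
Ia = 0.2·(25/23) = 5/23 in ≈ 0.217 in
P − Ia = 11.700 − 0.217 = 2641/230 ≈ 11.483 in (> 0, runoff occurs)
Q = (2641/230)²/((2641/230) + 25/23) = (6974881/52900)/(2891/230) = 6974881/664930 in ≈ 10.490 in

Q = 6974881/664930 in ≈ 10.490 in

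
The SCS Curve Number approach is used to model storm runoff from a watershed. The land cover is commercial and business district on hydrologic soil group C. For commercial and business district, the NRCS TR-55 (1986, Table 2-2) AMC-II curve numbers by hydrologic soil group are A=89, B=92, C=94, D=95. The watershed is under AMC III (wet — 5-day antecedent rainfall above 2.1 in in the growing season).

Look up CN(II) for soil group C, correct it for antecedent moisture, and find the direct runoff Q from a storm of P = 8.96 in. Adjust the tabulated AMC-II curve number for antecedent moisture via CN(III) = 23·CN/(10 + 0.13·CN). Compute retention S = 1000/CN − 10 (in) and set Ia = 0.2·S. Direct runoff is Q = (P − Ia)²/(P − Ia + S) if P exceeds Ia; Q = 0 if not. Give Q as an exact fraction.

Q = 3619345921/419130725 in ≈ 8.635 in

NRCS table: commercial and business district, soil group C → CN(II) = 94
Adjust CN=94 to AMC III: 23·94/(10 + 0.13·94) → 2162 ÷ (1111/50) = 108100/1111 ≈ 97.300
Retention S: 1000/CN − 10 with CN=97.300 → S = 300/1081 ≈ 0.278 in
Initial abstraction Ia = S/5 = (300/1081)/5 = 60/1081 ≈ 0.056 in
Since P=8.960 > Ia=0.056: effective rainfall P−Ia = 240644/27025 in
Q: (240644/27025)² ÷ (248144/27025) = 3619345921/419130725 in (≈ 8.635 in)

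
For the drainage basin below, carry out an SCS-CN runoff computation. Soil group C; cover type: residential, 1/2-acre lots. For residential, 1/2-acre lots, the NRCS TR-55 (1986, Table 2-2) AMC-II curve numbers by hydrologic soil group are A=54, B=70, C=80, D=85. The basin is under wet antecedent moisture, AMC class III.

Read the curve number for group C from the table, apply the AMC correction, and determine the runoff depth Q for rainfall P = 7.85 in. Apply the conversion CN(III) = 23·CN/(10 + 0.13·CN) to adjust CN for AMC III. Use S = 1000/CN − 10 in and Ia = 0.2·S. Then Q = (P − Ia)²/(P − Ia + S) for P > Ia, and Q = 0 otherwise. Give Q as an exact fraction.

Q = 12327121/1845060 in ≈ 6.681 in

NRCS table: residential, 1/2-acre lots, soil group C → CN(II) = 80
Wet (AMC III): CN(III) = 23·80/(10 + 0.13·80) = 1840/(102/5) = 4600/51 ≈ 90.196
Retention S: 1000/CN − 10 with CN=90.196 → S = 25/23 ≈ 1.087 in
Ia = 0.2S: 0.2·1.087 = 0.217 in (exactly 5/23)
P − Ia = 7.850 − 0.217 = 3511/460 ≈ 7.633 in (> 0, runoff occurs)
Runoff Q = (P−Ia)²/(P−Ia+S) = (7.633)²/(7.633+1.087) = 12327121/1845060 ≈ 6.681 in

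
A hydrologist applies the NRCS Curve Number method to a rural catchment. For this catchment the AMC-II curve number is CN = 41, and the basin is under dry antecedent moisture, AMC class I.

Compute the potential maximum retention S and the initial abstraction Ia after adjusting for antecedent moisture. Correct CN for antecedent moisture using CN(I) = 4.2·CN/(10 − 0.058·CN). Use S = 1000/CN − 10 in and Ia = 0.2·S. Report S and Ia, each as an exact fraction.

S = 29500/861 in ≈ 34.262 in; Ia = 5900/861 in ≈ 6.852 in

Dry (AMC I): CN(I) = 4.2·41/(10 − 0.058·41) = (861/5)/(3811/500) = 86100/3811 ≈ 22.592
Retention S: 1000/CN − 10 with CN=22.592 → S = 29500/861 ≈ 34.262 in
Ia = 0.2·(29500/861) = 5900/861 in ≈ 6.852 in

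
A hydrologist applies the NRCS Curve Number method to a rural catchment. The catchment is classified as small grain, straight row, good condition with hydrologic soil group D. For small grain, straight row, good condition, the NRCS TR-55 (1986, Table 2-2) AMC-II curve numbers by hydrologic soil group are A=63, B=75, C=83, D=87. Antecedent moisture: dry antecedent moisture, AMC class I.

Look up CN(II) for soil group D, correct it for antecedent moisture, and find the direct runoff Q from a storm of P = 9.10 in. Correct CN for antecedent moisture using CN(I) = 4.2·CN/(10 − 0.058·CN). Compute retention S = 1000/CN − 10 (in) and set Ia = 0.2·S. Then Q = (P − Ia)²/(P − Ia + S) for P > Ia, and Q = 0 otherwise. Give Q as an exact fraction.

Q = 1806746773/306735030 in ≈ 5.890 in

NRCS table: small grain, straight row, good condition, soil group D → CN(II) = 87
CN(I) from CN(II)=87: (4.2·87)/(10 − 0.058·87) = 182700/2477 ≈ 73.759
S = 1000/(182700/2477) − 10 = 6500/1827 in ≈ 3.558 in
Initial abstraction Ia = S/5 = (6500/1827)/5 = 1300/1827 ≈ 0.712 in
Since P=9.100 > Ia=0.712: effective rainfall P−Ia = 153257/18270 in
Q: (153257/18270)² ÷ (218257/18270) = 1806746773/306735030 in (≈ 5.890 in)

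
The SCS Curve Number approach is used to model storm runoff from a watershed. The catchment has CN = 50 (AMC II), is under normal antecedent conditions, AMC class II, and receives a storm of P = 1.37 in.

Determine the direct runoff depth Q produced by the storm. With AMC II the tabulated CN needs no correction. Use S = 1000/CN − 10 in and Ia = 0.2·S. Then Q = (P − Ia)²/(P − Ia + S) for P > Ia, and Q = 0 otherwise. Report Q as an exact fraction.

Q = 0 in ≈ 0.000 in

AMC II — tabulated CN = 50 applies directly.
Retention S: 1000/CN − 10 with CN=50.000 → S = 10 ≈ 10.000 in
Ia = 0.2S: 0.2·10.000 = 2.000 in (exactly 2)
P = 1.370 ≤ Ia = 2.000 in: entire storm abstracted, Q = 0.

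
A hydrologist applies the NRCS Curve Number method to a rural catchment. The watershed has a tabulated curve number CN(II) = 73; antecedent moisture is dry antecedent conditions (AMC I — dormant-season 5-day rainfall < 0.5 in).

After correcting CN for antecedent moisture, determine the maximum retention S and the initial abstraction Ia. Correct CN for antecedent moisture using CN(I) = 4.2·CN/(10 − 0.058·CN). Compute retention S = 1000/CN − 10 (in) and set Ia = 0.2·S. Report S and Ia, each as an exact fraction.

S = 4500/511 in ≈ 8.806 in; Ia = 900/511 in ≈ 1.761 in

Adjust CN=73 to AMC I: 4.2·73/(10 − 0.058·73) → (1533/5) ÷ (2883/500) = 51100/961 ≈ 53.174
Max retention: S = 1000/(51100/961) − 10 = 4500/511 in (≈ 8.806 in)
Ia = 0.2·(4500/511) = 900/511 in ≈ 1.761 in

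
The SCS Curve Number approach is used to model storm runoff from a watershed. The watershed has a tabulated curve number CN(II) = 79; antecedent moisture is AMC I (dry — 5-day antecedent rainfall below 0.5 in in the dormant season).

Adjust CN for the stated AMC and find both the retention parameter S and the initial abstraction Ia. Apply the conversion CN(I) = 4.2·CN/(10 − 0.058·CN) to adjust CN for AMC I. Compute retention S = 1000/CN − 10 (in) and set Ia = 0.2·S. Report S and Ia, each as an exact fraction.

Dry (AMC I): CN(I) = 4.2·79/(10 − 0.058·79) = (1659/5)/(2709/500) = 7900/129 ≈ 61.240
Max retention: S = 1000/(7900/129) − 10 = 500/79 in (≈ 6.329 in)
Initial abstraction Ia = S/5 = (500/79)/5 = 100/79 ≈ 1.266 in

S = 500/79 in ≈ 6.329 in; Ia = 100/79 in ≈ 1.266 in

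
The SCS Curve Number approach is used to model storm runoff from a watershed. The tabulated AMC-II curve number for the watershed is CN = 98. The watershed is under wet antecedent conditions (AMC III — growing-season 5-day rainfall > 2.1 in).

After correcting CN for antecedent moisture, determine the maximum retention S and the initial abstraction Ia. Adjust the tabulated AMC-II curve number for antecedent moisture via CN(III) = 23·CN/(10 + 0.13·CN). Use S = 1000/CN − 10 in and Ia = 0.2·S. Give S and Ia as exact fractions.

S = 100/1127 in ≈ 0.089 in; Ia = 20/1127 in ≈ 0.018 in

Adjust CN=98 to AMC III: 23·98/(10 + 0.13·98) → 2254 ÷ (1137/50) = 112700/1137 ≈ 99.120
S = 1000/(112700/1137) − 10 = 100/1127 in ≈ 0.089 in
Ia = 0.2·(100/1127) = 20/1127 in ≈ 0.018 in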